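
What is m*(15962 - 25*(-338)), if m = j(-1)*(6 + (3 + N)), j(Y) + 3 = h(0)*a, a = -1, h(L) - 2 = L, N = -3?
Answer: -732360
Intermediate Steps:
h(L) = 2 + L
j(Y) = -5 (j(Y) = -3 + (2 + 0)*(-1) = -3 + 2*(-1) = -3 - 2 = -5)
m = -30 (m = -5*(6 + (3 - 3)) = -5*(6 + 0) = -5*6 = -30)
m*(15962 - 25*(-338)) = -30*(15962 - 25*(-338)) = -30*(15962 - 1*(-8450)) = -30*(15962 + 8450) = -30*24412 = -732360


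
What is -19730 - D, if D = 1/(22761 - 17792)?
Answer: -98038371/4969 ≈ -19730.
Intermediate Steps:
D = 1/4969 ≈ 0.00020125
-19730 - D = -19730 - 1*1/4969 = -19730 - 1/4969 = -98038371/4969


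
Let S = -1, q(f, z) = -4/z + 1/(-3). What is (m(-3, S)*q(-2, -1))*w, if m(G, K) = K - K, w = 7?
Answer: 0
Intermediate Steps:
q(f, z) = -⅓ - 4/z (q(f, z) = -4/z + 1*(-⅓) = -4/z - ⅓ = -⅓ - 4/z)
m(G, K) = 0
(m(-3, S)*q(-2, -1))*w = (0*((⅓)*(-12 - 1*(-1))/(-1)))*7 = (0*((⅓)*(-1)*(-12 + 1)))*7 = (0*((⅓)*(-1)*(-11)))*7 = (0*(11/3))*7 = 0*7 = 0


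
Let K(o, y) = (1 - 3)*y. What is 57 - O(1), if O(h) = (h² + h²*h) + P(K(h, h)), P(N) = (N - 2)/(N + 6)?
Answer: 56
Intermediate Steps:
K(o, y) = -2*y
P(N) = (-2 + N)/(6 + N)
O(h) = h² + h³ + (-2 - 2*h)/(6 - 2*h) (O(h) = (h² + h²*h) + (-2 - 2*h)/(6 - 2*h) = (h² + h³) + (-2 - 2*h)/(6 - 2*h) = h² + h³ + (-2 - 2*h)/(6 - 2*h))
57 - O(1) = 57 - (1 + 1 + 1²*(1 + 1)*(-3 + 1))/(-3 + 1) = 57 - (1 + 1 + 1*2*(-2))/(-2) = 57 - (-1)*(1 + 1 - 4)/2 = 57 - (-1)*(-2)/2 = 57 - 1*1 = 57 - 1 = 56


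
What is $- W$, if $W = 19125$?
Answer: $-19125$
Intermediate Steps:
$- W = \left(-1\right) 19125 = -19125$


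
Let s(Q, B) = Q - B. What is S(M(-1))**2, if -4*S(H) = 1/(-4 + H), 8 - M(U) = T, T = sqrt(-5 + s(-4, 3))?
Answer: I/(64*(I + 4*sqrt(3))) ≈ 0.00031888 + 0.0022092*I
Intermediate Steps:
T = 2*I*sqrt(3) (T = sqrt(-5 + (-4 - 1*3)) = sqrt(-5 + (-4 - 3)) = sqrt(-5 - 7) = sqrt(-12) = 2*I*sqrt(3) ≈ 3.4641*I)
M(U) = 8 - 2*I*sqrt(3)
S(H) = -1/(4*(-4 + H))
S(M(-1))**2 = (-1/(-16 + 4*(8 - 2*I*sqrt(3))))**2 = (-1/(-16 + (32 - 8*I*sqrt(3))))**2 = (-1/(16 - 8*I*sqrt(3)))**2 = (16 - 8*I*sqrt(3))**(-2)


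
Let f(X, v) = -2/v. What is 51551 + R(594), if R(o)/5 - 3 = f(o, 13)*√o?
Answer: 51566 - 30*√66/13 ≈ 51547.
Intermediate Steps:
R(o) = 15 - 10*√o/13 (R(o) = 15 + 5*((-2/13)*√o) = 15 + 5*((-2*1/13)*√o) = 15 + 5*(-2*√o/13) = 15 - 10*√o/13)
51551 + R(594) = 51551 + (15 - 30*√66/13) = 51566 - 30*√66/13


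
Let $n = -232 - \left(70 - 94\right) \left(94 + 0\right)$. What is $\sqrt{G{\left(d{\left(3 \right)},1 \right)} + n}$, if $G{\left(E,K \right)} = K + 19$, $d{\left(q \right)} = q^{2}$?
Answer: $2 \sqrt{511} \approx 45.211$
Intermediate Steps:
$G{\left(E,K \right)} = 19 + K$
$n = 2024$ ($n = -232 - \left(-24\right) 94 = -232 - -2256 = -232 + 2256 = 2024$)
$\sqrt{G{\left(d{\left(3 \right)},1 \right)} + n} = \sqrt{\left(19 + 1\right) + 2024} = \sqrt{20 + 2024} = \sqrt{2044} = 2 \sqrt{511}$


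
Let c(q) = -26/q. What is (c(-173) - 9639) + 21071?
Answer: 1977762/173 ≈ 11432.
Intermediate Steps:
(c(-173) - 9639) + 21071 = (-26/(-173) - 9639) + 21071 = (-26*(-1/173) - 9639) + 21071 = (26/173 - 9639) + 21071 = -1667521/173 + 21071 = 1977762/173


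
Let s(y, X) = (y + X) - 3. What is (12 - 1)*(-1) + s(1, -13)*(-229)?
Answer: 3424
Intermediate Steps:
s(y, X) = -3 + X + y (s(y, X) = (X + y) - 3 = -3 + X + y)
(12 - 1)*(-1) + s(1, -13)*(-229) = (12 - 1)*(-1) + (-3 - 13 + 1)*(-229) = 11*(-1) - 15*(-229) = -11 + 3435 = 3424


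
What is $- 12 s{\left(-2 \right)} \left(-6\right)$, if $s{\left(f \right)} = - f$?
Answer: $144$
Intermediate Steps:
$- 12 s{\left(-2 \right)} \left(-6\right) = - 12 \left(\left(-1\right) \left(-2\right)\right) \left(-6\right) = \left(-12\right) 2 \left(-6\right) = \left(-24\right) \left(-6\right) = 144$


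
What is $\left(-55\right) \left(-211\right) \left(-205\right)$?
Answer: $-2379025$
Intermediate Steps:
$\left(-55\right) \left(-211\right) \left(-205\right) = 11605 \left(-205\right) = -2379025$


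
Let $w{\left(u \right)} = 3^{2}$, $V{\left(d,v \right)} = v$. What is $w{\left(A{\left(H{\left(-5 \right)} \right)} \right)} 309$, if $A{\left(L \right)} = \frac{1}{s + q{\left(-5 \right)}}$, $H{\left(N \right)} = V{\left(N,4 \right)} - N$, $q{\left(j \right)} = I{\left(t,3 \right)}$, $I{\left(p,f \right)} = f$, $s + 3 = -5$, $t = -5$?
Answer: $2781$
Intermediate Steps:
$s = -8$ ($s = -3 - 5 = -8$)
$q{\left(j \right)} = 3$
$H{\left(N \right)} = 4 - N$
$A{\left(L \right)} = - \frac{1}{5}$ ($A{\left(L \right)} = \frac{1}{-8 + 3} = \frac{1}{-5} = - \frac{1}{5}$)
$w{\left(u \right)} = 9$
$w{\left(A{\left(H{\left(-5 \right)} \right)} \right)} 309 = 9 \cdot 309 = 2781$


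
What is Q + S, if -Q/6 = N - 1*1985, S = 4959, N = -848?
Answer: 21957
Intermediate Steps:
Q = 16998 (Q = -6*(-848 - 1*1985) = -6*(-848 - 1985) = -6*(-2833) = 16998)
Q + S = 16998 + 4959 = 21957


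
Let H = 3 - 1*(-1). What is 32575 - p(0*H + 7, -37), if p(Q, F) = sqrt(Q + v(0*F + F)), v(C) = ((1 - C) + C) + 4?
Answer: 32575 - 2*sqrt(3) ≈ 32572.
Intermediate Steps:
v(C) = 5 (v(C) = 1 + 4 = 5)
H = 4 (H = 3 + 1 = 4)
p(Q, F) = sqrt(5 + Q) (p(Q, F) = sqrt(Q + 5) = sqrt(5 + Q))
32575 - p(0*H + 7, -37) = 32575 - sqrt(5 + (0*4 + 7)) = 32575 - sqrt(5 + (0 + 7)) = 32575 - sqrt(5 + 7) = 32575 - sqrt(12) = 32575 - 2*sqrt(3)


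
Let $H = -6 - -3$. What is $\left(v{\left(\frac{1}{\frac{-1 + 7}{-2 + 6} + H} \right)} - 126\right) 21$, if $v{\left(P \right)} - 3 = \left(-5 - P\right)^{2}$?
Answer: $- \frac{6566}{3} \approx -2188.7$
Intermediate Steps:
$H = -3$ ($H = -6 + 3 = -3$)
$v{\left(P \right)} = 3 + \left(-5 - P\right)^{2}$
$\left(v{\left(\frac{1}{\frac{-1 + 7}{-2 + 6} + H} \right)} - 126\right) 21 = \left(\left(3 + \left(5 + \frac{1}{\frac{-1 + 7}{-2 + 6} - 3}\right)^{2}\right) - 126\right) 21 = \left(\left(3 + \left(5 + \frac{1}{\frac{6}{4} - 3}\right)^{2}\right) - 126\right) 21 = \left(\left(3 + \left(5 + \frac{1}{6 \cdot \frac{1}{4} - 3}\right)^{2}\right) - 126\right) 21 = \left(\left(3 + \left(5 + \frac{1}{\frac{3}{2} - 3}\right)^{2}\right) - 126\right) 21 = \left(\left(3 + \left(5 + \frac{1}{- \frac{3}{2}}\right)^{2}\right) - 126\right) 21 = \left(\left(3 + \left(5 - \frac{2}{3}\right)^{2}\right) - 126\right) 21 = \left(\left(3 + \left(\frac{13}{3}\right)^{2}\right) - 126\right) 21 = \left(\left(3 + \frac{169}{9}\right) - 126\right) 21 = \left(\frac{196}{9} - 126\right) 21 = \left(- \frac{938}{9}\right) 21 = - \frac{6566}{3}$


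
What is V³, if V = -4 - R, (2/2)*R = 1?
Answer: -125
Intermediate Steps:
R = 1
V = -5 (V = -4 - 1*1 = -4 - 1 = -5)
V³ = (-5)³ = -125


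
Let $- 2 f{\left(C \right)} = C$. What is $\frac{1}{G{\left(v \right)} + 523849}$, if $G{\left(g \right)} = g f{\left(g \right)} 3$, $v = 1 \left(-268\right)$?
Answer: $\frac{1}{416113} \approx 2.4032 \cdot 10^{-6}$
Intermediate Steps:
$f{\left(C \right)} = - \frac{C}{2}$
$v = -268$
$G{\left(g \right)} = - \frac{3 g^{2}}{2}$ ($G{\left(g \right)} = g \left(- \frac{g}{2}\right) 3 = - \frac{g^{2}}{2} \cdot 3 = - \frac{3 g^{2}}{2}$)
$\frac{1}{G{\left(v \right)} + 523849} = \frac{1}{- \frac{3 \left(-268\right)^{2}}{2} + 523849} = \frac{1}{\left(- \frac{3}{2}\right) 71824 + 523849} = \frac{1}{-107736 + 523849} = \frac{1}{416113}$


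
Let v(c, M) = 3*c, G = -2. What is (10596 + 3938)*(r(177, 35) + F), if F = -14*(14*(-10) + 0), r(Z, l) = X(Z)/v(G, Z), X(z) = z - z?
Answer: 28486640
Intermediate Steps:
X(z) = 0
r(Z, l) = 0 (r(Z, l) = 0/((3*(-2))) = 0/(-6) = 0*(-1/6) = 0)
F = 1960 (F = -14*(-140 + 0) = -14*(-140) = 1960)
(10596 + 3938)*(r(177, 35) + F) = (10596 + 3938)*(0 + 1960) = 14534*1960 = 28486640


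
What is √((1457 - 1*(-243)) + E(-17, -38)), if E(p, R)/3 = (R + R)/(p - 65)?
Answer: √2862374/41 ≈ 41.265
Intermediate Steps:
E(p, R) = 6*R/(-65 + p) (E(p, R) = 3*((R + R)/(p - 65)) = 3*((2*R)/(-65 + p)) = 3*(2*R/(-65 + p)) = 6*R/(-65 + p))
√((1457 - 1*(-243)) + E(-17, -38)) = √((1457 - 1*(-243)) + 6*(-38)/(-65 - 17)) = √((1457 + 243) + 6*(-38)/(-82)) = √(1700 + 6*(-38)*(-1/82)) = √(1700 + 114/41) = √(69814/41) = √2862374/41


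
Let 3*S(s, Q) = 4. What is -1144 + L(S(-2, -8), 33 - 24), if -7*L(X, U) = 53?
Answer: -8061/7 ≈ -1151.6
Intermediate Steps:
S(s, Q) = 4/3 (S(s, Q) = (1/3)*4 = 4/3)
L(X, U) = -53/7 (L(X, U) = -1/7*53 = -53/7)
-1144 + L(S(-2, -8), 33 - 24) = -1144 - 53/7 = -8061/7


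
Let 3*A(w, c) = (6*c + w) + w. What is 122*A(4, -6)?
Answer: -3416/3 ≈ -1138.7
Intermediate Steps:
A(w, c) = 2*c + 2*w/3 (A(w, c) = ((6*c + w) + w)/3 = ((w + 6*c) + w)/3 = (2*w + 6*c)/3 = 2*c + 2*w/3)
122*A(4, -6) = 122*(2*(-6) + (⅔)*4) = 122*(-12 + 8/3) = 122*(-28/3) = -3416/3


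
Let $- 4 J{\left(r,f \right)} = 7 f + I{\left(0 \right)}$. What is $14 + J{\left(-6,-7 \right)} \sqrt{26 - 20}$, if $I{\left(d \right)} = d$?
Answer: $14 + \frac{49 \sqrt{6}}{4} \approx 44.006$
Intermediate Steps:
$J{\left(r,f \right)} = - \frac{7 f}{4}$ ($J{\left(r,f \right)} = - \frac{7 f + 0}{4} = - \frac{7 f}{4}$)
$14 + J{\left(-6,-7 \right)} \sqrt{26 - 20} = 14 + \left(- \frac{7}{4}\right) \left(-7\right) \sqrt{26 - 20} = 14 + \frac{49 \sqrt{6}}{4}$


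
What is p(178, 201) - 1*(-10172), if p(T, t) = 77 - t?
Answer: 10048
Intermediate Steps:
p(178, 201) - 1*(-10172) = (77 - 1*201) - 1*(-10172) = (77 - 201) + 10172 = -124 + 10172 = 10048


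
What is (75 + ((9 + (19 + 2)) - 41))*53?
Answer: 3392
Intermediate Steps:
(75 + ((9 + (19 + 2)) - 41))*53 = (75 + ((9 + 21) - 41))*53 = (75 + (30 - 41))*53 = (75 - 11)*53 = 64*53 = 3392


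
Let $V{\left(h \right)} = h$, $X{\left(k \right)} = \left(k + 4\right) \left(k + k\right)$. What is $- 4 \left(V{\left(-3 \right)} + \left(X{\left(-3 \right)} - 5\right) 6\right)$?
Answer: $276$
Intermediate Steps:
$X{\left(k \right)} = 2 k \left(4 + k\right)$ ($X{\left(k \right)} = \left(4 + k\right) 2 k = 2 k \left(4 + k\right)$)
$- 4 \left(V{\left(-3 \right)} + \left(X{\left(-3 \right)} - 5\right) 6\right) = - 4 \left(-3 + \left(2 \left(-3\right) \left(4 - 3\right) - 5\right) 6\right) = - 4 \left(-3 + \left(2 \left(-3\right) 1 - 5\right) 6\right) = - 4 \left(-3 + \left(-6 - 5\right) 6\right) = - 4 \left(-3 - 66\right) = \left(-4\right) \left(-69\right) = 276$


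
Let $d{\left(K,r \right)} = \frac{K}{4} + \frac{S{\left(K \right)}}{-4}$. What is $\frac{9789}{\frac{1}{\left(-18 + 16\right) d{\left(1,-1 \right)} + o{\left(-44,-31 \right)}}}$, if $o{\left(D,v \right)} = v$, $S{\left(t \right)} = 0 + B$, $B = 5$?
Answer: $-283881$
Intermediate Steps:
$S{\left(t \right)} = 5$ ($S{\left(t \right)} = 0 + 5 = 5$)
$d{\left(K,r \right)} = - \frac{5}{4} + \frac{K}{4}$ ($d{\left(K,r \right)} = \frac{K}{4} + \frac{5}{-4} = K \frac{1}{4} + 5 \left(- \frac{1}{4}\right) = \frac{K}{4} - \frac{5}{4} = - \frac{5}{4} + \frac{K}{4}$)
$\frac{9789}{\frac{1}{\left(-18 + 16\right) d{\left(1,-1 \right)} + o{\left(-44,-31 \right)}}} = \frac{9789}{\frac{1}{\left(-18 + 16\right) \left(- \frac{5}{4} + \frac{1}{4} \cdot 1\right) - 31}} = \frac{9789}{\frac{1}{- 2 \left(- \frac{5}{4} + \frac{1}{4}\right) - 31}} = \frac{9789}{\frac{1}{\left(-2\right) \left(-1\right) - 31}} = \frac{9789}{\frac{1}{2 - 31}} = \frac{9789}{\frac{1}{-29}} = \frac{9789}{- \frac{1}{29}} = 9789 \left(-29\right) = -283881$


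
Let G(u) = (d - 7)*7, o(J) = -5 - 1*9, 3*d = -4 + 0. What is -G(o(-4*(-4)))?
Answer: 175/3 ≈ 58.333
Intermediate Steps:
d = -4/3 (d = (-4 + 0)/3 = (⅓)*(-4) = -4/3 ≈ -1.3333)
o(J) = -14 (o(J) = -5 - 9 = -14)
G(u) = -175/3 (G(u) = (-4/3 - 7)*7 = -25/3*7 = -175/3)
-G(o(-4*(-4))) = -1*(-175/3) = 175/3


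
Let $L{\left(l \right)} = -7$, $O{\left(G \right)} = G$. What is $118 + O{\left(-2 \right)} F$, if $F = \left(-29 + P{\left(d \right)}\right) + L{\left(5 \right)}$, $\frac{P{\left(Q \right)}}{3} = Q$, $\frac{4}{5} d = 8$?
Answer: $130$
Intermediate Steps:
$d = 10$ ($d = \frac{5}{4} \cdot 8 = 10$)
$P{\left(Q \right)} = 3 Q$
$F = -6$ ($F = \left(-29 + 3 \cdot 10\right) - 7 = \left(-29 + 30\right) - 7 = 1 - 7 = -6$)
$118 + O{\left(-2 \right)} F = 118 - -12 = 118 + 12 = 130$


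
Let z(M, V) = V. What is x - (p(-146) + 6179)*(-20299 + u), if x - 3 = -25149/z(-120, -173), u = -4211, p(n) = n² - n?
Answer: 117204223098/173 ≈ 6.7748e+8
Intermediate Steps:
x = 25668/173 (x = 3 - 25149/(-173) = 3 - 25149*(-1/173) = 3 + 25149/173 = 25668/173 ≈ 148.37)
x - (p(-146) + 6179)*(-20299 + u) = 25668/173 - (-146*(-1 - 146) + 6179)*(-20299 - 4211) = 25668/173 - (-146*(-147) + 6179)*(-24510) = 25668/173 - (21462 + 6179)*(-24510) = 25668/173 - 27641*(-24510) = 25668/173 - 1*(-677480910) = 25668/173 + 677480910 = 117204223098/173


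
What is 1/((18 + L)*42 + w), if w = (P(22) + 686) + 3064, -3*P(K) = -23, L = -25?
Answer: 3/10391 ≈ 0.00028871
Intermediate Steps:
P(K) = 23/3 (P(K) = -⅓*(-23) = 23/3)
w = 11273/3 (w = (23/3 + 686) + 3064 = 2081/3 + 3064 = 11273/3 ≈ 3757.7)
1/((18 + L)*42 + w) = 1/((18 - 25)*42 + 11273/3) = 1/(-7*42 + 11273/3) = 1/(-294 + 11273/3) = 1/(10391/3) = 3/10391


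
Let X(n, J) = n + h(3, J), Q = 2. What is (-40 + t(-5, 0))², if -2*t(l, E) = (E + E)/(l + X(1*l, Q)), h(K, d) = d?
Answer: 1600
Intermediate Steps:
X(n, J) = J + n (X(n, J) = n + J = J + n)
t(l, E) = -E/(2 + 2*l) (t(l, E) = -(E + E)/(2*(l + (2 + 1*l))) = -2*E/(2*(l + (2 + l))) = -2*E/(2*(2 + 2*l)) = -E/(2 + 2*l))
(-40 + t(-5, 0))² = (-40 - 1*0/(2 + 2*(-5)))² = (-40 - 1*0/(2 - 10))² = (-40 - 1*0/(-8))² = (-40 - 1*0*(-⅛))² = (-40 + 0)² = (-40)² = 1600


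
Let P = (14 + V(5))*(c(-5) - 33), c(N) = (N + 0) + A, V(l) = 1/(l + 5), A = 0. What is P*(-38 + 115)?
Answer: -206283/5 ≈ -41257.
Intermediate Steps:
V(l) = 1/(5 + l)
c(N) = N (c(N) = (N + 0) + 0 = N + 0 = N)
P = -2679/5 (P = (14 + 1/(5 + 5))*(-5 - 33) = (14 + 1/10)*(-38) = (141/10)*(-38) = -2679/5 ≈ -535.80)
P*(-38 + 115) = -2679*(-38 + 115)/5 = -2679/5*77 = -206283/5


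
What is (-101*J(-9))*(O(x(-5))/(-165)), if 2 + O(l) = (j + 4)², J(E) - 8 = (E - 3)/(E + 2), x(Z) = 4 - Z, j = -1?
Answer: 6868/165 ≈ 41.624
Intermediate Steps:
J(E) = 8 + (-3 + E)/(2 + E) (J(E) = 8 + (E - 3)/(E + 2) = 8 + (-3 + E)/(2 + E))
O(l) = 7 (O(l) = -2 + (-1 + 4)² = -2 + 3² = -2 + 9 = 7)
(-101*J(-9))*(O(x(-5))/(-165)) = (-101*(13 + 9*(-9))/(2 - 9))*(7/(-165)) = (-101*(13 - 81)/(-7))*(7*(-1/165)) = -(-101)*(-68)/7*(-7/165) = -101*68/7*(-7/165) = -6868/7*(-7/165) = 6868/165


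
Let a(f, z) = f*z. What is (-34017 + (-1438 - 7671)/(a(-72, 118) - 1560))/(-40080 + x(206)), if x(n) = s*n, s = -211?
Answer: 342065843/840138576 ≈ 0.40715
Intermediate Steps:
x(n) = -211*n
(-34017 + (-1438 - 7671)/(a(-72, 118) - 1560))/(-40080 + x(206)) = (-34017 + (-1438 - 7671)/(-72*118 - 1560))/(-40080 - 211*206) = (-34017 - 9109/(-8496 - 1560))/(-40080 - 43466) = (-34017 - 9109/(-10056))/(-83546) = (-34017 - 9109*(-1/10056))*(-1/83546) = (-34017 + 9109/10056)*(-1/83546) = -342065843/10056*(-1/83546) = 342065843/840138576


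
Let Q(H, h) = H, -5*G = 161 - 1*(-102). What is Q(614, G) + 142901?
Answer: 143515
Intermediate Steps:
G = -263/5 (G = -(161 - 1*(-102))/5 = -(161 + 102)/5 = -1/5*263 = -263/5 ≈ -52.600)
Q(614, G) + 142901 = 614 + 142901 = 143515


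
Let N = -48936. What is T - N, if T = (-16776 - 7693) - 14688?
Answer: 9779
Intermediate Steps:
T = -39157 (T = -24469 - 14688 = -39157)
T - N = -39157 - 1*(-48936) = -39157 + 48936 = 9779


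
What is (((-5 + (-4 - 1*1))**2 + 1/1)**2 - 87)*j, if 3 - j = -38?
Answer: 414674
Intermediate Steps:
j = 41 (j = 3 - 1*(-38) = 3 + 38 = 41)
(((-5 + (-4 - 1*1))**2 + 1/1)**2 - 87)*j = (((-5 + (-4 - 1*1))**2 + 1/1)**2 - 87)*41 = (((-5 + (-4 - 1))**2 + 1*1)**2 - 87)*41 = (((-5 - 5)**2 + 1)**2 - 87)*41 = (((-10)**2 + 1)**2 - 87)*41 = ((100 + 1)**2 - 87)*41 = (101**2 - 87)*41 = (10201 - 87)*41 = 10114*41 = 414674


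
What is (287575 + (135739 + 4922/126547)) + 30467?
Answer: 57424629129/126547 ≈ 4.5378e+5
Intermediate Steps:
(287575 + (135739 + 4922/126547)) + 30467 = (287575 + 17177368155/126547) + 30467 = 53569121680/126547 + 30467 = 57424629129/126547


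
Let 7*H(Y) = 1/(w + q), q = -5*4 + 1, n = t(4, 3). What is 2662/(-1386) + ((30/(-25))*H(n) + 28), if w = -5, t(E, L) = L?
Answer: 32869/1260 ≈ 26.087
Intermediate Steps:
n = 3
q = -19 (q = -20 + 1 = -19)
H(Y) = -1/168 (H(Y) = 1/(7*(-5 - 19)) = (⅐)/(-24) = (⅐)*(-1/24) = -1/168)
2662/(-1386) + ((30/(-25))*H(n) + 28) = 2662/(-1386) + ((30/(-25))*(-1/168) + 28) = 2662*(-1/1386) + ((30*(-1/25))*(-1/168) + 28) = -121/63 + (-6/5*(-1/168) + 28) = -121/63 + (1/140 + 28) = -121/63 + 3921/140 = 32869/1260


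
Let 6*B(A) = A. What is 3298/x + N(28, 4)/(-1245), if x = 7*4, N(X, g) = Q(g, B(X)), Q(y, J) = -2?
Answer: 2053033/17430 ≈ 117.79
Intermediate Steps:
B(A) = A/6
N(X, g) = -2
x = 28
3298/x + N(28, 4)/(-1245) = 3298/28 - 2/(-1245) = 3298*(1/28) - 2*(-1/1245) = 1649/14 + 2/1245 = 2053033/17430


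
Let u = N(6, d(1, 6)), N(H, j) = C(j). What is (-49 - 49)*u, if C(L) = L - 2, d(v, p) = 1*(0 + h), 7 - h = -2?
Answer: -686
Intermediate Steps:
h = 9 (h = 7 - 1*(-2) = 7 + 2 = 9)
d(v, p) = 9 (d(v, p) = 1*(0 + 9) = 1*9 = 9)
C(L) = -2 + L
N(H, j) = -2 + j
u = 7 (u = -2 + 9 = 7)
(-49 - 49)*u = (-49 - 49)*7 = -98*7 = -686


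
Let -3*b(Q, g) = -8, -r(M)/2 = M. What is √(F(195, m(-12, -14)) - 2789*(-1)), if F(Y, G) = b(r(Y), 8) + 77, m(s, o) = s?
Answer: √25818/3 ≈ 53.560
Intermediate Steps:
r(M) = -2*M
b(Q, g) = 8/3 (b(Q, g) = -⅓*(-8) = 8/3)
F(Y, G) = 239/3 (F(Y, G) = 8/3 + 77 = 239/3)
√(F(195, m(-12, -14)) - 2789*(-1)) = √(239/3 - 2789*(-1)) = √(239/3 + 2789) = √(8606/3) = √25818/3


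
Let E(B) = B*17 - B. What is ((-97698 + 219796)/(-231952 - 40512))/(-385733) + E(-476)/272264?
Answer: -50024739828695/1788406176779848 ≈ -0.027972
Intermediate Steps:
E(B) = 16*B (E(B) = 17*B - B = 16*B)
((-97698 + 219796)/(-231952 - 40512))/(-385733) + E(-476)/272264 = ((-97698 + 219796)/(-231952 - 40512))/(-385733) + (16*(-476))/272264 = (122098/(-272464))*(-1/385733) - 7616*1/272264 = (122098*(-1/272464))*(-1/385733) - 952/34033 = -61049/136232*(-1/385733) - 952/34033 = 61049/52549178056 - 952/34033 = -50024739828695/1788406176779848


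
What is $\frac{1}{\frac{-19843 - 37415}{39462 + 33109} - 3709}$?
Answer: $- \frac{72571}{269223097} \approx -0.00026956$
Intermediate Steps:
$\frac{1}{\frac{-19843 - 37415}{39462 + 33109} - 3709} = \frac{1}{- \frac{57258}{72571} - 3709} = \frac{1}{- \frac{269223097}{72571}} = - \frac{72571}{269223097}$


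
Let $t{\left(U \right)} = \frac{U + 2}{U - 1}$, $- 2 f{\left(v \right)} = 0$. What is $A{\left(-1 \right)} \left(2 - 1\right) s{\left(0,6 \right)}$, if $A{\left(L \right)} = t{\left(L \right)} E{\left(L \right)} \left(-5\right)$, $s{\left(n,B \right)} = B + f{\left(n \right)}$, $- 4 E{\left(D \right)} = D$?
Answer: $\frac{15}{4} \approx 3.75$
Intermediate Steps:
$f{\left(v \right)} = 0$ ($f{\left(v \right)} = \left(- \frac{1}{2}\right) 0 = 0$)
$E{\left(D \right)} = - \frac{D}{4}$
$s{\left(n,B \right)} = B$ ($s{\left(n,B \right)} = B + 0 = B$)
$t{\left(U \right)} = \frac{2 + U}{-1 + U}$
$A{\left(L \right)} = \frac{5 L \left(2 + L\right)}{4 \left(-1 + L\right)}$ ($A{\left(L \right)} = \frac{2 + L}{-1 + L} \left(- \frac{L}{4}\right) \left(-5\right) = - \frac{L \left(2 + L\right)}{4 \left(-1 + L\right)} \left(-5\right) = \frac{5 L \left(2 + L\right)}{4 \left(-1 + L\right)}$)
$A{\left(-1 \right)} \left(2 - 1\right) s{\left(0,6 \right)} = \frac{5}{4} \left(-1\right) \frac{1}{-1 - 1} \left(2 - 1\right) \left(2 - 1\right) 6 = \frac{5}{4} \left(-1\right) \frac{1}{-2} \cdot 1 \cdot 1 \cdot 6 = \frac{5}{4} \left(-1\right) \left(- \frac{1}{2}\right) 1 \cdot 6 = \frac{5}{8} \cdot 6 = \frac{15}{4}$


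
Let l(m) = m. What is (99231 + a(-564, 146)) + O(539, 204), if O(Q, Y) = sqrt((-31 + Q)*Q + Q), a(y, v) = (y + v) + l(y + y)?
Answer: 97685 + 7*sqrt(5599) ≈ 98209.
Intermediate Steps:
a(y, v) = v + 3*y (a(y, v) = (y + v) + (y + y) = (v + y) + 2*y = v + 3*y)
O(Q, Y) = sqrt(Q + Q*(-31 + Q)) (O(Q, Y) = sqrt(Q*(-31 + Q) + Q) = sqrt(Q + Q*(-31 + Q)))
(99231 + a(-564, 146)) + O(539, 204) = (99231 + (146 + 3*(-564))) + sqrt(539*(-30 + 539)) = (99231 + (146 - 1692)) + sqrt(539*509) = (99231 - 1546) + sqrt(274351) = 97685 + 7*sqrt(5599)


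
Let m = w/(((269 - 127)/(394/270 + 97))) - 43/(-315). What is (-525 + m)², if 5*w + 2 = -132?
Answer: 33237857865750784/112543475625 ≈ 2.9533e+5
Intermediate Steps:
w = -134/5 (w = -⅖ + (⅕)*(-132) = -⅖ - 132/5 = -134/5 ≈ -26.800)
m = -6188153/335475 (m = -134*(394/270 + 97)/(269 - 127)/5 - 43/(-315) = -134/(5*(142/(394*(1/270) + 97))) - 43*(-1/315) = -134/(5*(142/(197/135 + 97))) + 43/315 = -134/(5*(142/(13292/135))) + 43/315 = -134/(5*(142*(135/13292))) + 43/315 = -134/(5*9585/6646) + 43/315 = -134/5*6646/9585 + 43/315 = -890564/47925 + 43/315 = -6188153/335475 ≈ -18.446)
(-525 + m)² = (-525 - 6188153/335475)² = (-182312528/335475)² = 33237857865750784/112543475625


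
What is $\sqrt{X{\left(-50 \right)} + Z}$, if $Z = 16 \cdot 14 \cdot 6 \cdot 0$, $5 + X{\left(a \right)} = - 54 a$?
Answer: $7 \sqrt{55} \approx 51.913$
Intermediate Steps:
$X{\left(a \right)} = -5 - 54 a$
$Z = 0$ ($Z = 224 \cdot 0 = 0$)
$\sqrt{X{\left(-50 \right)} + Z} = \sqrt{\left(-5 - -2700\right) + 0} = \sqrt{\left(-5 + 2700\right) + 0} = \sqrt{2695 + 0} = \sqrt{2695} = 7 \sqrt{55}$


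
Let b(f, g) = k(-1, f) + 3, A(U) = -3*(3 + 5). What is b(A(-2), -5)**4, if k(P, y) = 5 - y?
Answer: 1048576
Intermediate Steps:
A(U) = -24 (A(U) = -3*8 = -24)
b(f, g) = 8 - f (b(f, g) = (5 - f) + 3 = 8 - f)
b(A(-2), -5)**4 = (8 - 1*(-24))**4 = (8 + 24)**4 = 32**4 = 1048576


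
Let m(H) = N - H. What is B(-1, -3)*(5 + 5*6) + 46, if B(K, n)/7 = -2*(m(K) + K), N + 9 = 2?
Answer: 3476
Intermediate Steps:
N = -7 (N = -9 + 2 = -7)
m(H) = -7 - H
B(K, n) = 98 (B(K, n) = 7*(-2*((-7 - K) + K)) = 7*(-2*(-7)) = 7*14 = 98)
B(-1, -3)*(5 + 5*6) + 46 = 98*(5 + 5*6) + 46 = 98*(5 + 30) + 46 = 98*35 + 46 = 3430 + 46 = 3476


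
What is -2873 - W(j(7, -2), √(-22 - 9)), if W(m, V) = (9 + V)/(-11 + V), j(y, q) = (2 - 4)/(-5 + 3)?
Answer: -109157/38 + 5*I*√31/38 ≈ -2872.6 + 0.7326*I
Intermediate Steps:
j(y, q) = 1 (j(y, q) = -2/(-2) = -2*(-½) = 1)
W(m, V) = (9 + V)/(-11 + V)
-2873 - W(j(7, -2), √(-22 - 9)) = -2873 - (9 + √(-22 - 9))/(-11 + √(-22 - 9)) = -2873 - (9 + √(-31))/(-11 + √(-31)) = -2873 - (9 + I*√31)/(-11 + I*√31)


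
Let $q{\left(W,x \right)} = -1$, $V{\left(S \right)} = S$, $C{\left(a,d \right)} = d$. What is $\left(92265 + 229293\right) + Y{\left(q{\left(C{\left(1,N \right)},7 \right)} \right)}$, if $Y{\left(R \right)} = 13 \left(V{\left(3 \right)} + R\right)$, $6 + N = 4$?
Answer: $321584$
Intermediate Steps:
$N = -2$ ($N = -6 + 4 = -2$)
$Y{\left(R \right)} = 39 + 13 R$ ($Y{\left(R \right)} = 13 \left(3 + R\right) = 39 + 13 R$)
$\left(92265 + 229293\right) + Y{\left(q{\left(C{\left(1,N \right)},7 \right)} \right)} = \left(92265 + 229293\right) + \left(39 + 13 \left(-1\right)\right) = 321558 + \left(39 - 13\right) = 321558 + 26 = 321584$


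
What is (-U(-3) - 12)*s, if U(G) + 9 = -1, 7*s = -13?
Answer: 26/7 ≈ 3.7143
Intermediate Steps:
s = -13/7 (s = (⅐)*(-13) = -13/7 ≈ -1.8571)
U(G) = -10 (U(G) = -9 - 1 = -10)
(-U(-3) - 12)*s = (-1*(-10) - 12)*(-13/7) = (10 - 12)*(-13/7) = -2*(-13/7) = 26/7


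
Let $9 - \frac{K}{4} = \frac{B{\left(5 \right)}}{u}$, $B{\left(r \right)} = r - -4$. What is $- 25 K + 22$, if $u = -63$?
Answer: $- \frac{6246}{7} \approx -892.29$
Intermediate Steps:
$B{\left(r \right)} = 4 + r$ ($B{\left(r \right)} = r + 4 = 4 + r$)
$K = \frac{256}{7}$ ($K = 36 - 4 \frac{4 + 5}{-63} = 36 - 4 \cdot 9 \left(- \frac{1}{63}\right) = 36 - - \frac{4}{7} = 36 + \frac{4}{7} = \frac{256}{7} \approx 36.571$)
$- 25 K + 22 = \left(-25\right) \frac{256}{7} + 22 = - \frac{6400}{7} + 22 = - \frac{6246}{7}$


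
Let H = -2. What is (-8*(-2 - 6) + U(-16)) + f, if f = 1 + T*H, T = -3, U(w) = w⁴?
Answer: 65607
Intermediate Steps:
f = 7 (f = 1 - 3*(-2) = 1 + 6 = 7)
(-8*(-2 - 6) + U(-16)) + f = (-8*(-2 - 6) + (-16)⁴) + 7 = (-8*(-8) + 65536) + 7 = (64 + 65536) + 7 = 65600 + 7 = 65607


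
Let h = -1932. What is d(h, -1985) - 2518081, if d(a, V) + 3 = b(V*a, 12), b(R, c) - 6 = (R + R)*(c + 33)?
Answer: 342633722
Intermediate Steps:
b(R, c) = 6 + 2*R*(33 + c) (b(R, c) = 6 + (R + R)*(c + 33) = 6 + (2*R)*(33 + c) = 6 + 2*R*(33 + c))
d(a, V) = 3 + 90*V*a (d(a, V) = -3 + (6 + 66*(V*a) + 2*(V*a)*12) = -3 + (6 + 66*V*a + 24*V*a) = -3 + (6 + 90*V*a) = 3 + 90*V*a)
d(h, -1985) - 2518081 = (3 + 90*(-1985)*(-1932)) - 2518081 = (3 + 345151800) - 2518081 = 345151803 - 2518081 = 342633722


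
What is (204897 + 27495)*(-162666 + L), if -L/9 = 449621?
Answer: -978197187960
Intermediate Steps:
L = -4046589 (L = -9*449621 = -4046589)
(204897 + 27495)*(-162666 + L) = (204897 + 27495)*(-162666 - 4046589) = 232392*(-4209255) = -978197187960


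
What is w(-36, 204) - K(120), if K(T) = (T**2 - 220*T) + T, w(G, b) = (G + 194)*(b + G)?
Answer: 38424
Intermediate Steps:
w(G, b) = (194 + G)*(G + b)
K(T) = T**2 - 219*T
w(-36, 204) - K(120) = ((-36)**2 + 194*(-36) + 194*204 - 36*204) - 120*(-219 + 120) = (1296 - 6984 + 39576 - 7344) - 120*(-99) = 26544 - 1*(-11880) = 26544 + 11880 = 38424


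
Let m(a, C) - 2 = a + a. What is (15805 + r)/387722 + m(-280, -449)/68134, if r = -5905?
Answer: 114544431/6604262687 ≈ 0.017344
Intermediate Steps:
m(a, C) = 2 + 2*a (m(a, C) = 2 + (a + a) = 2 + 2*a)
(15805 + r)/387722 + m(-280, -449)/68134 = (15805 - 5905)/387722 + (2 + 2*(-280))/68134 = 9900*(1/387722) + (2 - 560)*(1/68134) = 4950/193861 - 558*1/68134 = 4950/193861 - 279/34067 = 114544431/6604262687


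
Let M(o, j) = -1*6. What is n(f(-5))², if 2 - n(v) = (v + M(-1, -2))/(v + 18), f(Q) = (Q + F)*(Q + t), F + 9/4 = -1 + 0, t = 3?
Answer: 1521/529 ≈ 2.8752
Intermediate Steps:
F = -13/4 (F = -9/4 + (-1 + 0) = -9/4 - 1 = -13/4 ≈ -3.2500)
f(Q) = (3 + Q)*(-13/4 + Q) (f(Q) = (Q - 13/4)*(Q + 3) = (-13/4 + Q)*(3 + Q) = (3 + Q)*(-13/4 + Q))
M(o, j) = -6
n(v) = 2 - (-6 + v)/(18 + v) (n(v) = 2 - (v - 6)/(v + 18) = 2 - (-6 + v)/(18 + v))
n(f(-5))² = ((42 + (-39/4 + (-5)² - ¼*(-5)))/(18 + (-39/4 + (-5)² - ¼*(-5))))² = ((42 + (-39/4 + 25 + 5/4))/(18 + (-39/4 + 25 + 5/4)))² = ((42 + 33/2)/(18 + 33/2))² = ((117/2)/(69/2))² = ((2/69)*(117/2))² = (39/23)² = 1521/529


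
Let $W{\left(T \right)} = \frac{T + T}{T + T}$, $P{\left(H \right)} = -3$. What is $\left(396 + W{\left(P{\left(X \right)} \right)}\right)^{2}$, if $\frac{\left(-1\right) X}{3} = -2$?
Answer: $157609$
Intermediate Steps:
$X = 6$ ($X = \left(-3\right) \left(-2\right) = 6$)
$W{\left(T \right)} = 1$ ($W{\left(T \right)} = \frac{2 T}{2 T} = 2 T \frac{1}{2 T} = 1$)
$\left(396 + W{\left(P{\left(X \right)} \right)}\right)^{2} = \left(396 + 1\right)^{2} = 397^{2} = 157609$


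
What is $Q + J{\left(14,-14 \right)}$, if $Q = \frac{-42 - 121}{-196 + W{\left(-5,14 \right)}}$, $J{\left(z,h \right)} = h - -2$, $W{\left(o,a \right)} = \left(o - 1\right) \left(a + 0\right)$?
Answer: $- \frac{3197}{280} \approx -11.418$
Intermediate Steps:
$W{\left(o,a \right)} = a \left(-1 + o\right)$ ($W{\left(o,a \right)} = \left(-1 + o\right) a = a \left(-1 + o\right)$)
$J{\left(z,h \right)} = 2 + h$ ($J{\left(z,h \right)} = h + 2 = 2 + h$)
$Q = \frac{163}{280}$ ($Q = \frac{-42 - 121}{-196 + 14 \left(-1 - 5\right)} = - \frac{163}{-196 + 14 \left(-6\right)} = - \frac{163}{-196 - 84} = - \frac{163}{-280} = \left(-163\right) \left(- \frac{1}{280}\right) = \frac{163}{280} \approx 0.58214$)
$Q + J{\left(14,-14 \right)} = \frac{163}{280} + \left(2 - 14\right) = \frac{163}{280} - 12 = - \frac{3197}{280}$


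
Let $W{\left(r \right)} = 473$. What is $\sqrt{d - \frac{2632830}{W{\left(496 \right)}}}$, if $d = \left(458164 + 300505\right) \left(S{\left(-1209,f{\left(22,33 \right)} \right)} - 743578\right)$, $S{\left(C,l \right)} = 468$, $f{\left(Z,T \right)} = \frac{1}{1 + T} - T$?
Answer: $\frac{10 i \sqrt{1261327109624087}}{473} \approx 7.5085 \cdot 10^{5} i$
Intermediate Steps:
$d = -563774520590$ ($d = \left(458164 + 300505\right) \left(468 - 743578\right) = 758669 \left(-743110\right) = -563774520590$)
$\sqrt{d - \frac{2632830}{W{\left(496 \right)}}} = \sqrt{-563774520590 - \frac{2632830}{473}} = \sqrt{- \frac{266665350871900}{473}} = \frac{10 i \sqrt{1261327109624087}}{473}$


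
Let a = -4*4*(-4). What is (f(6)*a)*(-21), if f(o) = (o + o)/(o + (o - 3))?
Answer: -1792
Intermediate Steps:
f(o) = 2*o/(-3 + 2*o) (f(o) = (2*o)/(o + (-3 + o)) = (2*o)/(-3 + 2*o) = 2*o/(-3 + 2*o))
a = 64 (a = -16*(-4) = 64)
(f(6)*a)*(-21) = ((2*6/(-3 + 2*6))*64)*(-21) = ((2*6/(-3 + 12))*64)*(-21) = ((2*6/9)*64)*(-21) = ((2*6*(1/9))*64)*(-21) = ((4/3)*64)*(-21) = (256/3)*(-21) = -1792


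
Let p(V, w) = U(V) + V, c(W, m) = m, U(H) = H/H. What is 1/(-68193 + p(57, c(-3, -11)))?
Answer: -1/68135 ≈ -1.4677e-5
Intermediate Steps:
U(H) = 1
p(V, w) = 1 + V
1/(-68193 + p(57, c(-3, -11))) = 1/(-68193 + (1 + 57)) = 1/(-68193 + 58) = 1/(-68135) = -1/68135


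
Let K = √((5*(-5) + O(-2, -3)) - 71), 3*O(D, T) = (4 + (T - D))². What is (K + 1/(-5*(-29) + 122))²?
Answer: -6629876/71289 + 2*I*√93/267 ≈ -93.0 + 0.072237*I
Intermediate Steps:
O(D, T) = (4 + T - D)²/3 (O(D, T) = (4 + (T - D))²/3 = (4 + T - D)²/3)
K = I*√93 (K = √((5*(-5) + (4 - 3 - 1*(-2))²/3) - 71) = √((-25 + (4 - 3 + 2)²/3) - 71) = √((-25 + (⅓)*3²) - 71) = √((-25 + (⅓)*9) - 71) = √((-25 + 3) - 71) = √(-22 - 71) = √(-93) = I*√93 ≈ 9.6436*I)
(K + 1/(-5*(-29) + 122))² = (I*√93 + 1/(-5*(-29) + 122))² = (I*√93 + 1/(145 + 122))² = (I*√93 + 1/267)² = (1/267 + I*√93)²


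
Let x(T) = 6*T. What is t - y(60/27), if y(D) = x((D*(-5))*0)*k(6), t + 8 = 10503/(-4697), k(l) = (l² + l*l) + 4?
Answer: -48079/4697 ≈ -10.236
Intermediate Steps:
k(l) = 4 + 2*l² (k(l) = (l² + l²) + 4 = 2*l² + 4 = 4 + 2*l²)
t = -48079/4697 (t = -8 + 10503/(-4697) = -8 + 10503*(-1/4697) = -8 - 10503/4697 = -48079/4697 ≈ -10.236)
y(D) = 0 (y(D) = (6*((D*(-5))*0))*(4 + 2*6²) = (6*(-5*D*0))*(4 + 2*36) = (6*0)*(4 + 72) = 0*76 = 0)
t - y(60/27) = -48079/4697 - 1*0 = -48079/4697 + 0 = -48079/4697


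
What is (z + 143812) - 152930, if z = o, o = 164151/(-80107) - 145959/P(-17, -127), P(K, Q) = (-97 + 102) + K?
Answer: 975126763/320428 ≈ 3043.2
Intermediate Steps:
P(K, Q) = 5 + K
o = 3896789267/320428 (o = 164151/(-80107) - 145959/(5 - 17) = 164151*(-1/80107) - 145959/(-12) = -164151/80107 - 145959*(-1/12) = -164151/80107 + 48653/4 = 3896789267/320428 ≈ 12161.)
z = 3896789267/320428 ≈ 12161.
(z + 143812) - 152930 = (3896789267/320428 + 143812) - 152930 = 49978180803/320428 - 152930 = 975126763/320428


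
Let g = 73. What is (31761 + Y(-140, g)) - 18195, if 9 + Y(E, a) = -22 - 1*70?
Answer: 13465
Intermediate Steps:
Y(E, a) = -101 (Y(E, a) = -9 + (-22 - 1*70) = -9 + (-22 - 70) = -9 - 92 = -101)
(31761 + Y(-140, g)) - 18195 = (31761 - 101) - 18195 = 31660 - 18195 = 13465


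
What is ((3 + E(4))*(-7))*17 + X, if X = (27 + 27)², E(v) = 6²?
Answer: -1725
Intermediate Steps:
E(v) = 36
X = 2916 (X = 54² = 2916)
((3 + E(4))*(-7))*17 + X = ((3 + 36)*(-7))*17 + 2916 = (39*(-7))*17 + 2916 = -273*17 + 2916 = -4641 + 2916 = -1725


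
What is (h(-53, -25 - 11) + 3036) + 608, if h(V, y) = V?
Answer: 3591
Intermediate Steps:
(h(-53, -25 - 11) + 3036) + 608 = (-53 + 3036) + 608 = 2983 + 608 = 3591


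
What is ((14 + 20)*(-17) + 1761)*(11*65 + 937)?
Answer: 1954316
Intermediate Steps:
((14 + 20)*(-17) + 1761)*(11*65 + 937) = (34*(-17) + 1761)*(715 + 937) = (-578 + 1761)*1652 = 1183*1652 = 1954316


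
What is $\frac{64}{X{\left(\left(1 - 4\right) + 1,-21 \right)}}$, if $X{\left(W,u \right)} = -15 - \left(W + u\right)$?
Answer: $8$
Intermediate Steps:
$X{\left(W,u \right)} = -15 - W - u$ ($X{\left(W,u \right)} = -15 - \left(W + u\right) = -15 - W - u$)
$\frac{64}{X{\left(\left(1 - 4\right) + 1,-21 \right)}} = \frac{64}{-15 - \left(\left(1 - 4\right) + 1\right) - -21} = \frac{64}{-15 - \left(-3 + 1\right) + 21} = \frac{64}{-15 - -2 + 21} = \frac{64}{-15 + 2 + 21} = \frac{64}{8} = 64 \cdot \frac{1}{8} = 8$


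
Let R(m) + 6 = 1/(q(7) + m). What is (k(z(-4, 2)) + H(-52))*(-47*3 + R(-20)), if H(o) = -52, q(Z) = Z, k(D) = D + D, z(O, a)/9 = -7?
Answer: 340336/13 ≈ 26180.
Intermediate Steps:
z(O, a) = -63 (z(O, a) = 9*(-7) = -63)
k(D) = 2*D
R(m) = -6 + 1/(7 + m)
(k(z(-4, 2)) + H(-52))*(-47*3 + R(-20)) = (2*(-63) - 52)*(-47*3 + (-41 - 6*(-20))/(7 - 20)) = (-126 - 52)*(-141 + (-41 + 120)/(-13)) = -178*(-141 - 1/13*79) = -178*(-141 - 79/13) = -178*(-1912/13) = 340336/13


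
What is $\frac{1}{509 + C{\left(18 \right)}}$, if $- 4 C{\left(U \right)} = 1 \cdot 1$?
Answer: $\frac{4}{2035} \approx 0.0019656$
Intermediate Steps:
$C{\left(U \right)} = - \frac{1}{4}$ ($C{\left(U \right)} = - \frac{1 \cdot 1}{4} = \left(- \frac{1}{4}\right) 1 = - \frac{1}{4}$)
$\frac{1}{509 + C{\left(18 \right)}} = \frac{1}{509 - \frac{1}{4}} = \frac{1}{\frac{2035}{4}} = \frac{4}{2035}$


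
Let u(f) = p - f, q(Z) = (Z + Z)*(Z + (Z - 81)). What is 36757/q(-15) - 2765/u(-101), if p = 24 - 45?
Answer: -626689/26640 ≈ -23.524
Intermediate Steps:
p = -21
q(Z) = 2*Z*(-81 + 2*Z) (q(Z) = (2*Z)*(Z + (-81 + Z)) = (2*Z)*(-81 + 2*Z) = 2*Z*(-81 + 2*Z))
u(f) = -21 - f
36757/q(-15) - 2765/u(-101) = 36757/((2*(-15)*(-81 + 2*(-15)))) - 2765/(-21 - 1*(-101)) = 36757/((2*(-15)*(-81 - 30))) - 2765/(-21 + 101) = 36757/((2*(-15)*(-111))) - 2765/80 = 36757/3330 - 2765*1/80 = 36757*(1/3330) - 553/16 = 36757/3330 - 553/16 = -626689/26640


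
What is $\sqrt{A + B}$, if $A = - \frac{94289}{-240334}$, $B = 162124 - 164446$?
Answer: $\frac{i \sqrt{134097061220506}}{240334} \approx 48.183 i$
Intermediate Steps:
$B = -2322$
$A = \frac{94289}{240334}$ ($A = \left(-94289\right) \left(- \frac{1}{240334}\right) = \frac{94289}{240334} \approx 0.39232$)
$\sqrt{A + B} = \sqrt{\frac{94289}{240334} - 2322} = \sqrt{- \frac{557961259}{240334}} = \frac{i \sqrt{134097061220506}}{240334}$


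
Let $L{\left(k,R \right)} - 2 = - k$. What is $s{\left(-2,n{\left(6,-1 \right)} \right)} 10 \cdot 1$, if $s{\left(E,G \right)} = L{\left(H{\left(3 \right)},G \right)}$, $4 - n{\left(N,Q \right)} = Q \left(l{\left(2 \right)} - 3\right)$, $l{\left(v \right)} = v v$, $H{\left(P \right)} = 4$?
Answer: $-20$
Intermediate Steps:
$l{\left(v \right)} = v^{2}$
$L{\left(k,R \right)} = 2 - k$
$n{\left(N,Q \right)} = 4 - Q$ ($n{\left(N,Q \right)} = 4 - Q \left(2^{2} - 3\right) = 4 - Q \left(4 - 3\right) = 4 - Q 1 = 4 - Q$)
$s{\left(E,G \right)} = -2$ ($s{\left(E,G \right)} = 2 - 4 = -2$)
$s{\left(-2,n{\left(6,-1 \right)} \right)} 10 \cdot 1 = \left(-2\right) 10 \cdot 1 = \left(-20\right) 1 = -20$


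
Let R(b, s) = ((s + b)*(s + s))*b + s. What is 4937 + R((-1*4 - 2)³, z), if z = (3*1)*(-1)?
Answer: -278890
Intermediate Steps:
z = -3 (z = 3*(-1) = -3)
R(b, s) = s + 2*b*s*(b + s) (R(b, s) = ((b + s)*(2*s))*b + s = (2*s*(b + s))*b + s = 2*b*s*(b + s) + s = s + 2*b*s*(b + s))
4937 + R((-1*4 - 2)³, z) = 4937 - 3*(1 + 2*((-1*4 - 2)³)² + 2*(-1*4 - 2)³*(-3)) = 4937 - 3*(1 + 2*((-4 - 2)³)² + 2*(-4 - 2)³*(-3)) = 4937 - 3*(1 + 2*((-6)³)² + 2*(-6)³*(-3)) = 4937 - 3*(1 + 2*(-216)² + 2*(-216)*(-3)) = 4937 - 3*(1 + 2*46656 + 1296) = 4937 - 3*(1 + 93312 + 1296) = 4937 - 3*94609 = 4937 - 283827 = -278890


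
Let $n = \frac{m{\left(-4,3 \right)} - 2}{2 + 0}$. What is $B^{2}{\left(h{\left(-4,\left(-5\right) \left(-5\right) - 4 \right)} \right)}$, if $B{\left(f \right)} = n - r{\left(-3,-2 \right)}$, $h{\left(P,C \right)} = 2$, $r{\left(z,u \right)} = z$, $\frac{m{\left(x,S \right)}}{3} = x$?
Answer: $16$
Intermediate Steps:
$m{\left(x,S \right)} = 3 x$
$n = -7$ ($n = \frac{3 \left(-4\right) - 2}{2 + 0} = \frac{-12 - 2}{2} = \left(-14\right) \frac{1}{2} = -7$)
$B{\left(f \right)} = -4$ ($B{\left(f \right)} = -7 - -3 = -7 + 3 = -4$)
$B^{2}{\left(h{\left(-4,\left(-5\right) \left(-5\right) - 4 \right)} \right)} = \left(-4\right)^{2} = 16$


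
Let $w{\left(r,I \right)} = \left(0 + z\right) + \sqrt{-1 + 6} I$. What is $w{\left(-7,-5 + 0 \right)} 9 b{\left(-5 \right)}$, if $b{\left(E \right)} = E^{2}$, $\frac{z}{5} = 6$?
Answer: $6750 - 1125 \sqrt{5} \approx 4234.4$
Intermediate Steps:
$z = 30$ ($z = 5 \cdot 6 = 30$)
$w{\left(r,I \right)} = 30 + I \sqrt{5}$ ($w{\left(r,I \right)} = \left(0 + 30\right) + \sqrt{-1 + 6} I = 30 + \sqrt{5} I = 30 + I \sqrt{5}$)
$w{\left(-7,-5 + 0 \right)} 9 b{\left(-5 \right)} = \left(30 + \left(-5 + 0\right) \sqrt{5}\right) 9 \left(-5\right)^{2} = \left(30 - 5 \sqrt{5}\right) 9 \cdot 25 = \left(270 - 45 \sqrt{5}\right) 25 = 6750 - 1125 \sqrt{5}$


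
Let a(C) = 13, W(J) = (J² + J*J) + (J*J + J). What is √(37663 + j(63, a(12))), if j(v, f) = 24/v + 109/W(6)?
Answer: √23984800518/798 ≈ 194.07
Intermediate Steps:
W(J) = J + 3*J² (W(J) = (J² + J²) + (J² + J) = 2*J² + (J + J²) = J + 3*J²)
j(v, f) = 109/114 + 24/v (j(v, f) = 24/v + 109/((6*(1 + 3*6))) = 24/v + 109/((6*(1 + 18))) = 24/v + 109/((6*19)) = 24/v + 109/114 = 109/114 + 24/v)
√(37663 + j(63, a(12))) = √(37663 + (109/114 + 24/63)) = √(37663 + (109/114 + 24*(1/63))) = √(37663 + (109/114 + 8/21)) = √(37663 + 1067/798) = √(30056141/798) = √23984800518/798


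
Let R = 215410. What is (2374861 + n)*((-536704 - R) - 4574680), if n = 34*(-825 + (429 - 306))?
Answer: -12523255406442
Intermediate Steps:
n = -23868 (n = 34*(-825 + 123) = 34*(-702) = -23868)
(2374861 + n)*((-536704 - R) - 4574680) = (2374861 - 23868)*((-536704 - 1*215410) - 4574680) = 2350993*((-536704 - 215410) - 4574680) = 2350993*(-752114 - 4574680) = 2350993*(-5326794) = -12523255406442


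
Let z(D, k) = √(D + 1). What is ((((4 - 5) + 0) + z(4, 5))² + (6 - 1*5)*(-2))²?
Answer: 36 - 16*√5 ≈ 0.22291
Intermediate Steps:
z(D, k) = √(1 + D)
((((4 - 5) + 0) + z(4, 5))² + (6 - 1*5)*(-2))² = ((((4 - 5) + 0) + √(1 + 4))² + (6 - 1*5)*(-2))² = (((-1 + 0) + √5)² + (6 - 5)*(-2))² = ((-1 + √5)² + 1*(-2))² = ((-1 + √5)² - 2)² = (-2 + (-1 + √5)²)²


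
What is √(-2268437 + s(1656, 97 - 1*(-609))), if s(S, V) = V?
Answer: I*√2267731 ≈ 1505.9*I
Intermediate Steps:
√(-2268437 + s(1656, 97 - 1*(-609))) = √(-2268437 + (97 - 1*(-609))) = √(-2268437 + (97 + 609)) = √(-2268437 + 706) = √(-2267731) = I*√2267731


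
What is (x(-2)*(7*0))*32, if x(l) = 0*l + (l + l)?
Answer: 0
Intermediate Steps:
x(l) = 2*l (x(l) = 0 + 2*l = 2*l)
(x(-2)*(7*0))*32 = ((2*(-2))*(7*0))*32 = -4*0*32 = 0*32 = 0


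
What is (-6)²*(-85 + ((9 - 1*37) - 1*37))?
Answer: -5400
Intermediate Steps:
(-6)²*(-85 + ((9 - 1*37) - 1*37)) = 36*(-85 + ((9 - 37) - 37)) = 36*(-85 + (-28 - 37)) = 36*(-85 - 65) = 36*(-150) = -5400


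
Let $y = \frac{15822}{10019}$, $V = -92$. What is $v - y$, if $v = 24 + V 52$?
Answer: $- \frac{47706262}{10019} \approx -4761.6$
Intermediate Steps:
$y = \frac{15822}{10019}$ ($y = 15822 \cdot \frac{1}{10019} = \frac{15822}{10019} \approx 1.5792$)
$v = -4760$ ($v = 24 - 4784 = -4760$)
$v - y = -4760 - \frac{15822}{10019} = - \frac{47706262}{10019}$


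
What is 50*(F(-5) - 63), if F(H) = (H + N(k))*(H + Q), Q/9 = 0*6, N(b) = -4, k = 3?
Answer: -900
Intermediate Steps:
Q = 0 (Q = 9*(0*6) = 9*0 = 0)
F(H) = H*(-4 + H) (F(H) = (H - 4)*(H + 0) = (-4 + H)*H = H*(-4 + H))
50*(F(-5) - 63) = 50*(-5*(-4 - 5) - 63) = 50*(-5*(-9) - 63) = 50*(45 - 63) = 50*(-18) = -900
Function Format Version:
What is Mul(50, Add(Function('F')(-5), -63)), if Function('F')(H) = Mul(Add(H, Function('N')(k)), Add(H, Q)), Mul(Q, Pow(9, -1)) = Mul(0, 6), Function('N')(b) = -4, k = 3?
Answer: -900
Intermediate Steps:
Q = 0 (Q = Mul(9, Mul(0, 6)) = Mul(9, 0) = 0)
Function('F')(H) = Mul(H, Add(-4, H)) (Function('F')(H) = Mul(Add(H, -4), Add(H, 0)) = Mul(Add(-4, H), H) = Mul(H, Add(-4, H)))
Mul(50, Add(Function('F')(-5), -63)) = Mul(50, Add(Mul(-5, Add(-4, -5)), -63)) = Mul(50, Add(Mul(-5, -9), -63)) = Mul(50, Add(45, -63)) = Mul(50, -18) = -900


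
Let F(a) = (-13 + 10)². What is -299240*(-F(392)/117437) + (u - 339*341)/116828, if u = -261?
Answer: 75257561415/3429982459 ≈ 21.941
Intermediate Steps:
F(a) = 9 (F(a) = (-3)² = 9)
-299240*(-F(392)/117437) + (u - 339*341)/116828 = -299240/((-117437/9)) + (-261 - 339*341)/116828 = -299240/((-117437*⅑)) + (-261 - 115599)*(1/116828) = -299240/(-117437/9) - 115860*1/116828 = -299240*(-9/117437) - 28965/29207 = 2693160/117437 - 28965/29207 = 75257561415/3429982459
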